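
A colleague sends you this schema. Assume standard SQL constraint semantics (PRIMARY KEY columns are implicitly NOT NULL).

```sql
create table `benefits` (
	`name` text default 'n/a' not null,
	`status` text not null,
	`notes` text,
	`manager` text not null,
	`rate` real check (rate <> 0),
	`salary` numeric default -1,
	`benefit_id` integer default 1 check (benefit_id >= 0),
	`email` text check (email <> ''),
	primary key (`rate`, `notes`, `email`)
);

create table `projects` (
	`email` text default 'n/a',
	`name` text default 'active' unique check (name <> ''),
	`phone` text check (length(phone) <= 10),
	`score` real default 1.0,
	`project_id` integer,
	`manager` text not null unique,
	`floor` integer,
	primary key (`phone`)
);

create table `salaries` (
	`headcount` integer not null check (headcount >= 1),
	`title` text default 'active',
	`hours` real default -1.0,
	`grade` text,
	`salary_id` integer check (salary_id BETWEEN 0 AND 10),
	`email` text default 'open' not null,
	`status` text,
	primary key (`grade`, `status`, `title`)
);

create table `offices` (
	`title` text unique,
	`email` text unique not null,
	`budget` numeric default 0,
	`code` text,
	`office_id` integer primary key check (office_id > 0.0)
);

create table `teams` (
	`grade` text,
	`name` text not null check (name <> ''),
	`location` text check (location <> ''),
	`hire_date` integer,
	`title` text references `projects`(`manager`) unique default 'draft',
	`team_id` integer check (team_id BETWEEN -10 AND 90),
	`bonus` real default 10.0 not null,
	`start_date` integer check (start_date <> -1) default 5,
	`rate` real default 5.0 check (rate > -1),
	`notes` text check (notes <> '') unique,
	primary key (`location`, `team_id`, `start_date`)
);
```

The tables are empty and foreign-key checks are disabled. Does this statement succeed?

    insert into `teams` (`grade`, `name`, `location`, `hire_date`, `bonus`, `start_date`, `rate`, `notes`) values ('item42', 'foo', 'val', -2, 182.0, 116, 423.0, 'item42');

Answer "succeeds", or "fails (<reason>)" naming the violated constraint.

fails (NOT NULL on team_id)

team_id is omitted from the column list and has no DEFAULT, so it would receive NULL.
But team_id is part of the PRIMARY KEY (implied NOT NULL).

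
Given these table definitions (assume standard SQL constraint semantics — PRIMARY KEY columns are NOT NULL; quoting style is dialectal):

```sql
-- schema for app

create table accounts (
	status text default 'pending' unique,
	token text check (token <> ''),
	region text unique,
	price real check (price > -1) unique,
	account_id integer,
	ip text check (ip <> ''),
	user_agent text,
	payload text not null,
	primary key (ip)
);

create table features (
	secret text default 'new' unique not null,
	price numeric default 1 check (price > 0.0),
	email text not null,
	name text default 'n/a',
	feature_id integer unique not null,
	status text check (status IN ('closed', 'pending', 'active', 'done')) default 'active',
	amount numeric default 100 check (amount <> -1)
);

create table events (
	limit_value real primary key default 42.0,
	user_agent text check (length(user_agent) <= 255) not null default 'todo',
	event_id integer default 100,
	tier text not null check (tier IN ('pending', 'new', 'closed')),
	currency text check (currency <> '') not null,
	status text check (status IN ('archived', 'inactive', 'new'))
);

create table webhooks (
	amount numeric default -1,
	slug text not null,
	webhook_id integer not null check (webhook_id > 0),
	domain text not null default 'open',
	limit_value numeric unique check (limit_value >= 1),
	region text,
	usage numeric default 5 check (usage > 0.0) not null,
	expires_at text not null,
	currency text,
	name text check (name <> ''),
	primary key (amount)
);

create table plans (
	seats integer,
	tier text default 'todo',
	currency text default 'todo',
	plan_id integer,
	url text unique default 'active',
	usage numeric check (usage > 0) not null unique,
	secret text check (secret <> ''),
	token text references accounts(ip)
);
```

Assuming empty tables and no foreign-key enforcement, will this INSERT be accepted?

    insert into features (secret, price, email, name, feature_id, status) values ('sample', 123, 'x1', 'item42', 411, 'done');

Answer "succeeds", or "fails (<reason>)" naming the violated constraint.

succeeds

NOT NULL columns: email is supplied; feature_id is supplied; secret is supplied.
CHECK constraints: 123 satisfies (price > 0.0); 'done' satisfies (status IN ('closed', 'pending', 'active', 'done')).
No constraint is violated.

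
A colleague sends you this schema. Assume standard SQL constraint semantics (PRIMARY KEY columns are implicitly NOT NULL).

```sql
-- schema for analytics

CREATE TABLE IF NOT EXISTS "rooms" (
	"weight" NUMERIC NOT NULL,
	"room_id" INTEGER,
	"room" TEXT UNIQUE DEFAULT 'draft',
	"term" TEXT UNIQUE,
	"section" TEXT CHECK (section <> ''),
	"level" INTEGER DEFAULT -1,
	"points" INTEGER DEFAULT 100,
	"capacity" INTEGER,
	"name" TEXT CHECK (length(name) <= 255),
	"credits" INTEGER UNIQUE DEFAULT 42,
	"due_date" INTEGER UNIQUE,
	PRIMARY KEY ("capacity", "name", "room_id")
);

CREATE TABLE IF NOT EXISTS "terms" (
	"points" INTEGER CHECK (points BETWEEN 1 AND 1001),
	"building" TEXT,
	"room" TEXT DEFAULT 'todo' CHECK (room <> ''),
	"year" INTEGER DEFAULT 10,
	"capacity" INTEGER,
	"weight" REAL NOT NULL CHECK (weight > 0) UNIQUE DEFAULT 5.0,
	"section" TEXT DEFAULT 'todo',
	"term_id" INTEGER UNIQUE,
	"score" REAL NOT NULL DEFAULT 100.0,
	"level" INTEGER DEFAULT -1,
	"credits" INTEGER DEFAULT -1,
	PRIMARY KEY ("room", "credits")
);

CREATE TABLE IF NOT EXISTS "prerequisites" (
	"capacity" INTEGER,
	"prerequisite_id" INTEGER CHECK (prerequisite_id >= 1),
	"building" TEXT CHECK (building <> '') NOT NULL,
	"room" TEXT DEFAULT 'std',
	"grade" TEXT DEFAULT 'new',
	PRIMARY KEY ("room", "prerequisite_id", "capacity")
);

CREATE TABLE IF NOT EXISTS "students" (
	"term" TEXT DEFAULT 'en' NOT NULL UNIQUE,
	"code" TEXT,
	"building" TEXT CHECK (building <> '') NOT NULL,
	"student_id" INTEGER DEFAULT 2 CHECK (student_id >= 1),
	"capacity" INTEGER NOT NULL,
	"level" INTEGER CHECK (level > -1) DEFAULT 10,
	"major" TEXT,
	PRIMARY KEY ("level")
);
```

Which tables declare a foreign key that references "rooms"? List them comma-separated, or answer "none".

No REFERENCES clause anywhere in the schema names rooms.

none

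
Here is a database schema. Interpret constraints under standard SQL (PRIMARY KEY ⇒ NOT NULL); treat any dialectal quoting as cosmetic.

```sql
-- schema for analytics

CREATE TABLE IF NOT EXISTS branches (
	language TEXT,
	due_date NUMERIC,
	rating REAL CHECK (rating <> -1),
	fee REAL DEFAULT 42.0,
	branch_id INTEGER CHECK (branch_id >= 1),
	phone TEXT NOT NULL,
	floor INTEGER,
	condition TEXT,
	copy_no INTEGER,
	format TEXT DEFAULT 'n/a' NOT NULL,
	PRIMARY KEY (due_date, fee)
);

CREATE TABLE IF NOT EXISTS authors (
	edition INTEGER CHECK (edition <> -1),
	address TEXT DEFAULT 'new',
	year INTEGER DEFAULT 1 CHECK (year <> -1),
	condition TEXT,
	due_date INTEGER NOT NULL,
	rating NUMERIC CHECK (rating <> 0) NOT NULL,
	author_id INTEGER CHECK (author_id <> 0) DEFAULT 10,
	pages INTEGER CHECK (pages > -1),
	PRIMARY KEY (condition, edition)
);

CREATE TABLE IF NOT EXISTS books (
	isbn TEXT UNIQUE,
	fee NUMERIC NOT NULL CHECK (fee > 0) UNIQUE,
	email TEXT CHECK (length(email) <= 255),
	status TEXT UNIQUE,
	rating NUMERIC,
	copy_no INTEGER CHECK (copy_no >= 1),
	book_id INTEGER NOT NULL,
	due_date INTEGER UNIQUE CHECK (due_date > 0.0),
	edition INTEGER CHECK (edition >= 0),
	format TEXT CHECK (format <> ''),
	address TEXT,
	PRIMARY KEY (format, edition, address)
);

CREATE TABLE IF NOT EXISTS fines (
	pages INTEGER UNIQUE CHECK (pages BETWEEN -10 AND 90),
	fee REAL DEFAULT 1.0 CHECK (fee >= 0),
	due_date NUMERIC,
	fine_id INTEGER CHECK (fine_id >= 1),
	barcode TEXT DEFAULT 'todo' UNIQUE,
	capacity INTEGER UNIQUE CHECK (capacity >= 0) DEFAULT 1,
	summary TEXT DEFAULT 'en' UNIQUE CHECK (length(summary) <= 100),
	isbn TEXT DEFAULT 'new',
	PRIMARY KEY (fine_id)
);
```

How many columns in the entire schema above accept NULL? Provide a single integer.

branches: 6 nullable (language, rating, branch_id, floor, condition, copy_no — PK (due_date, fee) and explicit NOT NULL columns excluded).
authors: 4 nullable (address, year, author_id, pages — PK (condition, edition) and explicit NOT NULL columns excluded).
books: 6 nullable (isbn, email, status, rating, copy_no, due_date — PK (format, edition, address) and explicit NOT NULL columns excluded).
fines: 7 nullable (pages, fee, due_date, barcode, capacity, summary, isbn — PK (fine_id) and explicit NOT NULL columns excluded).
Total: 6 + 4 + 6 + 7 = 23.

23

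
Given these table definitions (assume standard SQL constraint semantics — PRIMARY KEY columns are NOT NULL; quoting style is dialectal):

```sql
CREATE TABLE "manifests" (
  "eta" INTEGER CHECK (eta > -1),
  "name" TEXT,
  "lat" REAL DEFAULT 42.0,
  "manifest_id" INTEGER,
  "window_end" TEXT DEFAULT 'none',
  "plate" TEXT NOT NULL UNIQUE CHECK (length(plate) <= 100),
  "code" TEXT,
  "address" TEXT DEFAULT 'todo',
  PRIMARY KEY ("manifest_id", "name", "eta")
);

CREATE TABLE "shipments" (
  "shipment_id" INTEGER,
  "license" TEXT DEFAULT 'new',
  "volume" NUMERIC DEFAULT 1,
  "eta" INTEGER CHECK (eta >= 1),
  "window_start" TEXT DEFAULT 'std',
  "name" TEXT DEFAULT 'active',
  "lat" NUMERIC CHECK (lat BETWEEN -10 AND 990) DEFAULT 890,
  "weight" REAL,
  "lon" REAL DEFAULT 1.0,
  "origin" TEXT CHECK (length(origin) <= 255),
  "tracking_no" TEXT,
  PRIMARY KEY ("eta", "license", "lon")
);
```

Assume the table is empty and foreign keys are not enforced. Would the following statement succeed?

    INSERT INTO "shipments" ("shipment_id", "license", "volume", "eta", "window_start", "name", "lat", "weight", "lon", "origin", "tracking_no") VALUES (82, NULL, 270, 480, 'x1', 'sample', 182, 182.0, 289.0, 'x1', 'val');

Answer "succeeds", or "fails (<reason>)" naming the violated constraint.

fails (NOT NULL on license)

license is explicitly set to NULL, but license is part of the PRIMARY KEY (implied NOT NULL).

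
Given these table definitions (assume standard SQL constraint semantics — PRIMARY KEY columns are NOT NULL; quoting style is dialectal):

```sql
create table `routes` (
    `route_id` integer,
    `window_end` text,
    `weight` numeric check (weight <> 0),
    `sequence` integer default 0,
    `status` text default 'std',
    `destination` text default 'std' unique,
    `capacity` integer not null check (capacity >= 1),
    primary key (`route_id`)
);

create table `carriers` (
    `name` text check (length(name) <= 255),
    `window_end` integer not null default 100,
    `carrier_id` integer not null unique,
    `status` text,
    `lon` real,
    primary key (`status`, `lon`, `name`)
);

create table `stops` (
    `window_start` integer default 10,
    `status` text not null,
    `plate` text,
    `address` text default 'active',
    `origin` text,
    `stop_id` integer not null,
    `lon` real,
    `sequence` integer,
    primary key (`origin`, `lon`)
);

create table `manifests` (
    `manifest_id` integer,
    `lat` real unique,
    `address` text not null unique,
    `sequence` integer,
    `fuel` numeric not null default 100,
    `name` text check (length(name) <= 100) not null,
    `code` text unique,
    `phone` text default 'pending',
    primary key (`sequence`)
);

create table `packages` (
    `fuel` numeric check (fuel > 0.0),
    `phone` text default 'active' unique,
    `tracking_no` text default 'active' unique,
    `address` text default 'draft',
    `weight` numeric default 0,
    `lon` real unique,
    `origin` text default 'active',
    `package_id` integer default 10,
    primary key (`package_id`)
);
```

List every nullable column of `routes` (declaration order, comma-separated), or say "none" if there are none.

window_end, weight, sequence, status, destination

- route_id: part of the PRIMARY KEY, which implies NOT NULL → not nullable.
- window_end: no NOT NULL constraint applies → nullable.
- weight: CHECK does not forbid NULL (a CHECK constraint passes when its expression is NULL) → nullable.
- sequence: DEFAULT only fills an omitted column; an explicit NULL is still allowed → nullable.
- status: DEFAULT only fills an omitted column; an explicit NULL is still allowed → nullable.
- destination: UNIQUE does not imply NOT NULL → nullable.
- capacity: declared NOT NULL → not nullable.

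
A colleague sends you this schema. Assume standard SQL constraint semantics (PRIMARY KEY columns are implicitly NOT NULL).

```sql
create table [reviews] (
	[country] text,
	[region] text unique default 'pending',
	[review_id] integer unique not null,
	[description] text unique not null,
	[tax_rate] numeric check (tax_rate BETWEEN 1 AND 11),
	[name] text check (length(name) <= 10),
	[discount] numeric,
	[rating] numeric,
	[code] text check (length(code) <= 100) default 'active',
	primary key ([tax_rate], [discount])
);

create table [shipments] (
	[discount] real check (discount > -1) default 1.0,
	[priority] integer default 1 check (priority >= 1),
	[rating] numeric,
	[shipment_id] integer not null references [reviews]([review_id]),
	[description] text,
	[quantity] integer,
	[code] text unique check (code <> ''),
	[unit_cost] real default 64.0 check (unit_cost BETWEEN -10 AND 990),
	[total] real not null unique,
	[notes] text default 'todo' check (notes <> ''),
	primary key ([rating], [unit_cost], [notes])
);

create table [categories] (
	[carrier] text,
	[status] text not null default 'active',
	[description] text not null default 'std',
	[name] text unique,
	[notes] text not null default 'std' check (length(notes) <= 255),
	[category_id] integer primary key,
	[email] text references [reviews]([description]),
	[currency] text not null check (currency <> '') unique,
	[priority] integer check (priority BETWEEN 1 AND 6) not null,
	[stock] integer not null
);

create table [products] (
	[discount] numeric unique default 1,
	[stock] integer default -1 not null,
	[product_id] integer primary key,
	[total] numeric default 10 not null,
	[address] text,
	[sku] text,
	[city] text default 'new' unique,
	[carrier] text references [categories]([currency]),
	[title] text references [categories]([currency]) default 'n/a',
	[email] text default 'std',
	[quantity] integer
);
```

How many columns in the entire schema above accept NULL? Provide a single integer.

21

reviews: 5 nullable (country, region, name, rating, code — PK (tax_rate, discount) and explicit NOT NULL columns excluded).
shipments: 5 nullable (discount, priority, description, quantity, code — PK (rating, unit_cost, notes) and explicit NOT NULL columns excluded).
categories: 3 nullable (carrier, name, email — PK (category_id) and explicit NOT NULL columns excluded).
products: 8 nullable (discount, address, sku, city, carrier, title, email, quantity — PK (product_id) and explicit NOT NULL columns excluded).
Total: 5 + 5 + 3 + 8 = 21.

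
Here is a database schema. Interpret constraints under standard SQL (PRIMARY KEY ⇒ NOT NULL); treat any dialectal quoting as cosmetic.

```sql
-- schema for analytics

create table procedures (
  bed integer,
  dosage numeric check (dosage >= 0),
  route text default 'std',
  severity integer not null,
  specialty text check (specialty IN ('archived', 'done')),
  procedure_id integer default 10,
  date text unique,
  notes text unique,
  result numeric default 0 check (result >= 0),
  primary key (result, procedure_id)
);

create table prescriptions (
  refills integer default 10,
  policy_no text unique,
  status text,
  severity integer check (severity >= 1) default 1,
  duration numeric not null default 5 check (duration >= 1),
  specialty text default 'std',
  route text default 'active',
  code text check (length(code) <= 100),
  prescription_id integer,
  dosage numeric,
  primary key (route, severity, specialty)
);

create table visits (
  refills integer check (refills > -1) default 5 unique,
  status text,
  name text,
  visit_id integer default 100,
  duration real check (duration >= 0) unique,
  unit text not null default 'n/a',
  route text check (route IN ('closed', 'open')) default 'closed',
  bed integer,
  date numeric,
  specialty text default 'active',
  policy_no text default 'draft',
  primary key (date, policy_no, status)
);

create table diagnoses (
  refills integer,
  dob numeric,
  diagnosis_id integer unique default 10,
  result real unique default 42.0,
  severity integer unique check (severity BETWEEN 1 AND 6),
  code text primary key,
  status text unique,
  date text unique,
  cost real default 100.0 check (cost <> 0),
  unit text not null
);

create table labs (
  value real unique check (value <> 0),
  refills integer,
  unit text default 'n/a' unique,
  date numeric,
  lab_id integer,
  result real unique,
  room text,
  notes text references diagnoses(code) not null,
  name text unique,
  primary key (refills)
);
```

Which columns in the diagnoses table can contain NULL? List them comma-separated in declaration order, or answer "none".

- refills: no NOT NULL constraint applies → nullable.
- dob: no NOT NULL constraint applies → nullable.
- diagnosis_id: UNIQUE does not imply NOT NULL → nullable.
- result: UNIQUE does not imply NOT NULL → nullable.
- severity: CHECK does not forbid NULL (a CHECK constraint passes when its expression is NULL) → nullable.
- code: part of the PRIMARY KEY, which implies NOT NULL → not nullable.
- status: UNIQUE does not imply NOT NULL → nullable.
- date: UNIQUE does not imply NOT NULL → nullable.
- cost: CHECK does not forbid NULL (a CHECK constraint passes when its expression is NULL) → nullable.
- unit: declared NOT NULL → not nullable.

refills, dob, diagnosis_id, result, severity, status, date, cost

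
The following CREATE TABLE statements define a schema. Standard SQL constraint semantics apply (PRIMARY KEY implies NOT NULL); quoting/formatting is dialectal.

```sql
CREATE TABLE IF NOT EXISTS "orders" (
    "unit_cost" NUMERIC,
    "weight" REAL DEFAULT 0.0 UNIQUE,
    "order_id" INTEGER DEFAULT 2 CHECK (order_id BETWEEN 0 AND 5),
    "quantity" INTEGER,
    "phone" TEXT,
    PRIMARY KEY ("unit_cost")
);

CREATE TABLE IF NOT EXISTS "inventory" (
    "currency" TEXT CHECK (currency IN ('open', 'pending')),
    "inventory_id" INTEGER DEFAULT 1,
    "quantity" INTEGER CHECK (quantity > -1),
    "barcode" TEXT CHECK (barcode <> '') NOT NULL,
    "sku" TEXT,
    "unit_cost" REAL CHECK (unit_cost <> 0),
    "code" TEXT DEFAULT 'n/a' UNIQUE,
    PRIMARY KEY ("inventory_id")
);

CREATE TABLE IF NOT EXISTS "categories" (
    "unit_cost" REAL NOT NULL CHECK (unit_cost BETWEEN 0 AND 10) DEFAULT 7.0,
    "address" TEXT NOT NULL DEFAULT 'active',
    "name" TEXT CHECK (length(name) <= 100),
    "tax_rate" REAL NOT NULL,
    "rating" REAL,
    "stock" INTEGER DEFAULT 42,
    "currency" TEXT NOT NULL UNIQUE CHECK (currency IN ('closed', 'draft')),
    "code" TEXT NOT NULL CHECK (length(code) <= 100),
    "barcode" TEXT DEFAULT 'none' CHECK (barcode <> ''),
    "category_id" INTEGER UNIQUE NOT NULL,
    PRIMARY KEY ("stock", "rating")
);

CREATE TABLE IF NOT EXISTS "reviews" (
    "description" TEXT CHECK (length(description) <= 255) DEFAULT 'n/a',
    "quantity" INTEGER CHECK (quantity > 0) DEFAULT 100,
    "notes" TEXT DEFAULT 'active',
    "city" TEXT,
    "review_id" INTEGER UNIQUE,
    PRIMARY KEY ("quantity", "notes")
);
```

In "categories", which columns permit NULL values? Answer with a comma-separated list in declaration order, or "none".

- unit_cost: declared NOT NULL → not nullable.
- address: declared NOT NULL → not nullable.
- name: CHECK does not forbid NULL (a CHECK constraint passes when its expression is NULL) → nullable.
- tax_rate: declared NOT NULL → not nullable.
- rating: part of the PRIMARY KEY, which implies NOT NULL → not nullable.
- stock: part of the PRIMARY KEY, which implies NOT NULL → not nullable.
- currency: declared NOT NULL → not nullable.
- code: declared NOT NULL → not nullable.
- barcode: CHECK does not forbid NULL (a CHECK constraint passes when its expression is NULL) → nullable.
- category_id: declared NOT NULL → not nullable.

name, barcode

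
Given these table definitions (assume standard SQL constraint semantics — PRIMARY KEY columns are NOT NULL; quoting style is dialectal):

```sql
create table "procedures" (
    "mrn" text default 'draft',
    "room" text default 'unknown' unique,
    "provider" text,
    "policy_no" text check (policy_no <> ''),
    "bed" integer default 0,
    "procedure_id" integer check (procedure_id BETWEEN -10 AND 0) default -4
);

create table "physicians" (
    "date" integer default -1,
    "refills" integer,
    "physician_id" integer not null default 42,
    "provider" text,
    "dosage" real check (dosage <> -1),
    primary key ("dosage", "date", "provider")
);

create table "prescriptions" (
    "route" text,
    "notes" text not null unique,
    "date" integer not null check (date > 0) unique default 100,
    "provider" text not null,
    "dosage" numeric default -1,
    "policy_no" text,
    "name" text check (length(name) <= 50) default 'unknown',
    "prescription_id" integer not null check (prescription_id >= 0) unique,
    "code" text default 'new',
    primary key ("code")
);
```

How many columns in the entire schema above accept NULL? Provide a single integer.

11

procedures: 6 nullable (mrn, room, provider, policy_no, bed, procedure_id — PK none and explicit NOT NULL columns excluded).
physicians: 1 nullable (refills — PK (dosage, date, provider) and explicit NOT NULL columns excluded).
prescriptions: 4 nullable (route, dosage, policy_no, name — PK (code) and explicit NOT NULL columns excluded).
Total: 6 + 1 + 4 = 11.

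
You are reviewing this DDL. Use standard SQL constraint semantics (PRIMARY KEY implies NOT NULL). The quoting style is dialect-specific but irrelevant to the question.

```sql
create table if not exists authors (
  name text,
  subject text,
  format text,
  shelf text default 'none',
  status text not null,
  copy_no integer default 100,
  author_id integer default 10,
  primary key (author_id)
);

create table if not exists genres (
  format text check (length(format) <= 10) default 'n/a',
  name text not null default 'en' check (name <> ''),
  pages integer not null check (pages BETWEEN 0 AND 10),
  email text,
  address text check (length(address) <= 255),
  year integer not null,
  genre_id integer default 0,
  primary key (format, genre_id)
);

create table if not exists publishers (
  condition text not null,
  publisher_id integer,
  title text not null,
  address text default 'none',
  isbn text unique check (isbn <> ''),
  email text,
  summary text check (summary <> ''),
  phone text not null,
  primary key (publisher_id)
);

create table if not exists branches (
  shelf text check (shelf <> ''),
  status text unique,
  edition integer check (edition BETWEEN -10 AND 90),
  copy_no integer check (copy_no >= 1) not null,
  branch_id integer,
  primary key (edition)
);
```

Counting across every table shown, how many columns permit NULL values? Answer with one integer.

14

authors: 5 nullable (name, subject, format, shelf, copy_no — PK (author_id) and explicit NOT NULL columns excluded).
genres: 2 nullable (email, address — PK (format, genre_id) and explicit NOT NULL columns excluded).
publishers: 4 nullable (address, isbn, email, summary — PK (publisher_id) and explicit NOT NULL columns excluded).
branches: 3 nullable (shelf, status, branch_id — PK (edition) and explicit NOT NULL columns excluded).
Total: 5 + 2 + 4 + 3 = 14.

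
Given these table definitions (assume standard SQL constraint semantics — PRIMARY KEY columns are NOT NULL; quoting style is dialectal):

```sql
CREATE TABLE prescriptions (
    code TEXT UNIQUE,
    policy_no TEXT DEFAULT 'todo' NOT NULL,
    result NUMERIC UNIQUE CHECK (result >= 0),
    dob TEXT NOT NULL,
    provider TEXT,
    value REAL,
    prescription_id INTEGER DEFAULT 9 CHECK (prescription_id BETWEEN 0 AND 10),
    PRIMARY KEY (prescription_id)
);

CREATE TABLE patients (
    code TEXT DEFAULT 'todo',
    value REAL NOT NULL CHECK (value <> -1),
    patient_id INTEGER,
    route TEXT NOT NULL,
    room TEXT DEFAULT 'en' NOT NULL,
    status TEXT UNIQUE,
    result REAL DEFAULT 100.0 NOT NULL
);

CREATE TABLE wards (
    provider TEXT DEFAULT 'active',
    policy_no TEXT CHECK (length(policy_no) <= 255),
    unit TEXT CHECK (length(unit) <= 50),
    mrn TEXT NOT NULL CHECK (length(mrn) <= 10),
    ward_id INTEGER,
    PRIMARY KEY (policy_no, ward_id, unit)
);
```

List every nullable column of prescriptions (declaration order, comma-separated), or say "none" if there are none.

code, result, provider, value

- code: UNIQUE does not imply NOT NULL → nullable.
- policy_no: declared NOT NULL → not nullable.
- result: CHECK does not forbid NULL (a CHECK constraint passes when its expression is NULL) → nullable.
- dob: declared NOT NULL → not nullable.
- provider: no NOT NULL constraint applies → nullable.
- value: no NOT NULL constraint applies → nullable.
- prescription_id: part of the PRIMARY KEY, which implies NOT NULL → not nullable.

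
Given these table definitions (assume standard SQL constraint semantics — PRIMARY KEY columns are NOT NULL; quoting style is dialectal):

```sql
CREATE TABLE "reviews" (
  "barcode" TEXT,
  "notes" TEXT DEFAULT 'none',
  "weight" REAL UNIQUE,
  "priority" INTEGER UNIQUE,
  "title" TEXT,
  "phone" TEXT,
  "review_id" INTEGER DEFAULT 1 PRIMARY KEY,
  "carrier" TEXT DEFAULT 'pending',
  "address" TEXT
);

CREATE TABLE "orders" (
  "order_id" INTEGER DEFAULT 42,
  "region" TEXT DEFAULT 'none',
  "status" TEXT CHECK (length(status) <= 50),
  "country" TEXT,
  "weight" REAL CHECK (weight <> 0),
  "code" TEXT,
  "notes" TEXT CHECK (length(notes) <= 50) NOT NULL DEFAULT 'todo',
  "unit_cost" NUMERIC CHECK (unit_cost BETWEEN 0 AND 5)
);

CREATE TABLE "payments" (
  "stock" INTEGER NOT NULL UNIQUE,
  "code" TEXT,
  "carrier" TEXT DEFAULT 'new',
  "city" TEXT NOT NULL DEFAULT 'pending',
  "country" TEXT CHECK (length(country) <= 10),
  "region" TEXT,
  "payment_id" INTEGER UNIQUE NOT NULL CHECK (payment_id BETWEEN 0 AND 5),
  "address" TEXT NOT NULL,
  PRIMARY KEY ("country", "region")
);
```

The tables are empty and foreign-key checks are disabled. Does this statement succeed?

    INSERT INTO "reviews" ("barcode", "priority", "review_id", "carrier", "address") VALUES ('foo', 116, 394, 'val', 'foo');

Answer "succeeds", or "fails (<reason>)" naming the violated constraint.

succeeds

NOT NULL columns: review_id is supplied.
No constraint is violated.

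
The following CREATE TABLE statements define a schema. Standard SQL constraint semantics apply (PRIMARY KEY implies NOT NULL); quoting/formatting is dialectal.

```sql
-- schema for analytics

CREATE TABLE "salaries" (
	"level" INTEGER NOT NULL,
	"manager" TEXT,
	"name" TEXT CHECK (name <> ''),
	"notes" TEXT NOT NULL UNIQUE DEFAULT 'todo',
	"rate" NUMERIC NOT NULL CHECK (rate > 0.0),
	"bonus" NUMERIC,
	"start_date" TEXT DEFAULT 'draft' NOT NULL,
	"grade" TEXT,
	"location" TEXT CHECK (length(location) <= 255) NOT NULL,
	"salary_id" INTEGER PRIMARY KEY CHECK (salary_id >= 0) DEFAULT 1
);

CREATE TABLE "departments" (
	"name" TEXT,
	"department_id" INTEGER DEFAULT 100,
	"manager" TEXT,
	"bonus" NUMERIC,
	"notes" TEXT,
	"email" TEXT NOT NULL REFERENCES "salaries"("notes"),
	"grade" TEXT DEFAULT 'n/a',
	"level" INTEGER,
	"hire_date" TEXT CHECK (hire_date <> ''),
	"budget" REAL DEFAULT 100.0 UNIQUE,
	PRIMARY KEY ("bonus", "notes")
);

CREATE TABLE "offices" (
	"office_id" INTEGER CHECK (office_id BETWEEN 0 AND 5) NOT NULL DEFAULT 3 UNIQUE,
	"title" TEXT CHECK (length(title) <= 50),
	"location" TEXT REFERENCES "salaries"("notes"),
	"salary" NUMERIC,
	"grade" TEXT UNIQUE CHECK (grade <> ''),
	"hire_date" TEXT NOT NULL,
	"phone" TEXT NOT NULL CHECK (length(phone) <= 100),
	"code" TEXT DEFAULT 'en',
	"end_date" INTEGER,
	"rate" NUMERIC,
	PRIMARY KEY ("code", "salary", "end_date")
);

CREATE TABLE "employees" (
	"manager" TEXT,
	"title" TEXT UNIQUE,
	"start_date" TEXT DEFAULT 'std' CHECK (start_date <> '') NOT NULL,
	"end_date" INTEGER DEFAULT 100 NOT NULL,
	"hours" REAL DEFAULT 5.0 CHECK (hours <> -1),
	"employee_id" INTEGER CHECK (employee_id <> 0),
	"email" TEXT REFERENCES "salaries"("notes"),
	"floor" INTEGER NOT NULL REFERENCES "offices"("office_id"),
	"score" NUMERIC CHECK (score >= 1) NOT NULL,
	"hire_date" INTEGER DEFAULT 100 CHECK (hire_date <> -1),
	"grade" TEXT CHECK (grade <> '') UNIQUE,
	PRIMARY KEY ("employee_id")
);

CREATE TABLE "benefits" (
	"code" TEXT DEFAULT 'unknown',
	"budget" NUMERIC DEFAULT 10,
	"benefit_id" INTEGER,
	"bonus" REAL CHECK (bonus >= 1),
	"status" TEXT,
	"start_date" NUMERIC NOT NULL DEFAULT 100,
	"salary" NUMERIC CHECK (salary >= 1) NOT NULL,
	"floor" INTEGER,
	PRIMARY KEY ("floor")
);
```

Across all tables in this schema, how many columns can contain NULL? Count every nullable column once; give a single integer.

26

salaries: 4 nullable (manager, name, bonus, grade — PK (salary_id) and explicit NOT NULL columns excluded).
departments: 7 nullable (name, department_id, manager, grade, level, hire_date, budget — PK (bonus, notes) and explicit NOT NULL columns excluded).
offices: 4 nullable (title, location, grade, rate — PK (code, salary, end_date) and explicit NOT NULL columns excluded).
employees: 6 nullable (manager, title, hours, email, hire_date, grade — PK (employee_id) and explicit NOT NULL columns excluded).
benefits: 5 nullable (code, budget, benefit_id, bonus, status — PK (floor) and explicit NOT NULL columns excluded).
Total: 4 + 7 + 4 + 6 + 5 = 26.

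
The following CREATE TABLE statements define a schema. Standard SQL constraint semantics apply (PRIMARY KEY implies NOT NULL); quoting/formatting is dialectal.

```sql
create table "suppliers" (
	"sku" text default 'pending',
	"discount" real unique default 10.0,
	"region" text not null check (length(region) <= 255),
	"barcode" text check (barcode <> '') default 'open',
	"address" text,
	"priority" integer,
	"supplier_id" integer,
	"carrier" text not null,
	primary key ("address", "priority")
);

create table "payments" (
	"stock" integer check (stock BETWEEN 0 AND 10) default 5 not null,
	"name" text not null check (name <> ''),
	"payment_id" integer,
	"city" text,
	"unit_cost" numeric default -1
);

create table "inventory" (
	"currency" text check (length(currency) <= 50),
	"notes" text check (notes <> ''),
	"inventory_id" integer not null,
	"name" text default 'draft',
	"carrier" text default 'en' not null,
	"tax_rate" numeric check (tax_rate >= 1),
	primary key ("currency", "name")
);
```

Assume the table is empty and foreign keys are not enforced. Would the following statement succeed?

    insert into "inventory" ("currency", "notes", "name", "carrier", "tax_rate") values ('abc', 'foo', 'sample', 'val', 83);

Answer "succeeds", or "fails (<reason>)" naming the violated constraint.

inventory_id is omitted from the column list and has no DEFAULT, so it would receive NULL.
But inventory_id is declared NOT NULL.

fails (NOT NULL on inventory_id)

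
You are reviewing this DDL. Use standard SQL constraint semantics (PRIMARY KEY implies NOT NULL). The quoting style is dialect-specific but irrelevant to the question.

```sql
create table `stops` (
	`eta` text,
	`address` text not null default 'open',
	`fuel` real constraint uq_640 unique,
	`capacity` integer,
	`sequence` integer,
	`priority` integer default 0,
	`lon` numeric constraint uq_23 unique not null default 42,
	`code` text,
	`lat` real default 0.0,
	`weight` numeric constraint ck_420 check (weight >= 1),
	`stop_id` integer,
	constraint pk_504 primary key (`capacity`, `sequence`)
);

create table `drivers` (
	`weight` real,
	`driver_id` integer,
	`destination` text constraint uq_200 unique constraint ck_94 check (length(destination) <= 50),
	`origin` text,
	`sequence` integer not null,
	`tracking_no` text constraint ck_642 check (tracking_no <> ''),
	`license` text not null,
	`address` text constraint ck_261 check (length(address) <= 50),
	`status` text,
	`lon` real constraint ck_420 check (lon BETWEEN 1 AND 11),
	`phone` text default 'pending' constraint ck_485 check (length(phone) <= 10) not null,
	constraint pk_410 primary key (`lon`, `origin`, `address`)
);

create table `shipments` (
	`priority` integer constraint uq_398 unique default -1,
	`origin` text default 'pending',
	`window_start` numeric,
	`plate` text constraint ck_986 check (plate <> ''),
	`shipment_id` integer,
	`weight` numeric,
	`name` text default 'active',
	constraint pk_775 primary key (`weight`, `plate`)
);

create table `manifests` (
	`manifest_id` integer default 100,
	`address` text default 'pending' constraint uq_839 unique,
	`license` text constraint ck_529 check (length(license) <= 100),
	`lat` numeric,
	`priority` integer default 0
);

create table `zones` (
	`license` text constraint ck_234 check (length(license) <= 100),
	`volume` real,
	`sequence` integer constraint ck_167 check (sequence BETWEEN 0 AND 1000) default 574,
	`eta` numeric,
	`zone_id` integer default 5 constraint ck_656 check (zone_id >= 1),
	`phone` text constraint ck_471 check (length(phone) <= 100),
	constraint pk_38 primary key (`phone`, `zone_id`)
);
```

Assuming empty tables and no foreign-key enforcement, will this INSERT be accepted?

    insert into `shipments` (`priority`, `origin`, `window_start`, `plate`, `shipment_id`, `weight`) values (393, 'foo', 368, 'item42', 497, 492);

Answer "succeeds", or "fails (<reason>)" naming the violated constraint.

succeeds

NOT NULL columns: plate is supplied; weight is supplied.
CHECK constraints: 'item42' satisfies (plate <> '').
No constraint is violated.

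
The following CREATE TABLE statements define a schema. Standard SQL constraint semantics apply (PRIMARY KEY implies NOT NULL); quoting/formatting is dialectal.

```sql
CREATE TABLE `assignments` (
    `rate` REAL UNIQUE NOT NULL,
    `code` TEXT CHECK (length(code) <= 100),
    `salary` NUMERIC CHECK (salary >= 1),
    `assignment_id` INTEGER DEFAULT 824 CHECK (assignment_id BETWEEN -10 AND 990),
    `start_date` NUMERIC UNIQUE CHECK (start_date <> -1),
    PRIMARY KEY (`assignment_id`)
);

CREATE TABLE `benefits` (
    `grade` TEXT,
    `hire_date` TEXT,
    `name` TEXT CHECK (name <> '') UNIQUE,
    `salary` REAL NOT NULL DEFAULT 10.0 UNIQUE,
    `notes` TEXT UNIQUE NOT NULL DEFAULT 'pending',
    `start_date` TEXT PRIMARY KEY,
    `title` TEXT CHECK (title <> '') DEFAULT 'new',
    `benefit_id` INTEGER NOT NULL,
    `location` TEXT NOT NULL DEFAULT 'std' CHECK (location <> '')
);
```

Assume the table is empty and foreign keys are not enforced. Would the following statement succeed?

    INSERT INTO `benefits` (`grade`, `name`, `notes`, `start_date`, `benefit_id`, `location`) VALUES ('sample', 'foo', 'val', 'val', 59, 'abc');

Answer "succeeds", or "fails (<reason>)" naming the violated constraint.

NOT NULL columns: benefit_id is supplied; location is supplied; notes is supplied; salary defaults to 10.0; start_date is supplied.
CHECK constraints: 'foo' satisfies (name <> ''); 'abc' satisfies (location <> '').
No constraint is violated.

succeeds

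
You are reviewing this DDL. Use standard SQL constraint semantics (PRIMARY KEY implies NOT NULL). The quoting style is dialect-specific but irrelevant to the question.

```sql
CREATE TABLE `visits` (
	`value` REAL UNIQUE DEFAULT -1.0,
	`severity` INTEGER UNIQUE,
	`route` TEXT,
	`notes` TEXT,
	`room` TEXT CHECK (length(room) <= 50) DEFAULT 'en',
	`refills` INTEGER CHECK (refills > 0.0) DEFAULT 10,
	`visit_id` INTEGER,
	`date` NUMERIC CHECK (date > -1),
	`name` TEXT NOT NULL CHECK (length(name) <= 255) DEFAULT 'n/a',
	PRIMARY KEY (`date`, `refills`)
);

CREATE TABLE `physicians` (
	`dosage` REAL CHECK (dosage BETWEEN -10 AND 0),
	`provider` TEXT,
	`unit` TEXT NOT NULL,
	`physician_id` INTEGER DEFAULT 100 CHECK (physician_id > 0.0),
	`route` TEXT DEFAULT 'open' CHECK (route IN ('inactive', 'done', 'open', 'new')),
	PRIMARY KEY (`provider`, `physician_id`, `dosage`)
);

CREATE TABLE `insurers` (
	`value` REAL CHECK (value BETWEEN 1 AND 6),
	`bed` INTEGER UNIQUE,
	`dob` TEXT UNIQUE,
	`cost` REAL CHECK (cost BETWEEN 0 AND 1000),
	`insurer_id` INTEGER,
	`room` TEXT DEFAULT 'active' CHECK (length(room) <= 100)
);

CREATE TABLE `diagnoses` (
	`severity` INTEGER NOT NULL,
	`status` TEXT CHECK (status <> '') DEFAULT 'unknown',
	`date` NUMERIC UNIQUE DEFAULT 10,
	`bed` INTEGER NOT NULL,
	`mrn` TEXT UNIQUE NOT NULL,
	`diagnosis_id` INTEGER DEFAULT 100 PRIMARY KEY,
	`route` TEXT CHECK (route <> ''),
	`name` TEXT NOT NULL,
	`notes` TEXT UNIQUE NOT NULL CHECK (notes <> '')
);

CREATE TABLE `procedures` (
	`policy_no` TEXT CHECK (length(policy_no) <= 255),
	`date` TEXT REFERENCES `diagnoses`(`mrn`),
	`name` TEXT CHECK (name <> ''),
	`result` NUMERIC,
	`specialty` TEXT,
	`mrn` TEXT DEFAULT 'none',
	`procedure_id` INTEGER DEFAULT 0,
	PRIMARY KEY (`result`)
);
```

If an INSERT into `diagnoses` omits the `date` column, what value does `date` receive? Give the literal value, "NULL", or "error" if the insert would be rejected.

date has an explicit DEFAULT 10.
When the column is omitted from an INSERT, that default is used.

10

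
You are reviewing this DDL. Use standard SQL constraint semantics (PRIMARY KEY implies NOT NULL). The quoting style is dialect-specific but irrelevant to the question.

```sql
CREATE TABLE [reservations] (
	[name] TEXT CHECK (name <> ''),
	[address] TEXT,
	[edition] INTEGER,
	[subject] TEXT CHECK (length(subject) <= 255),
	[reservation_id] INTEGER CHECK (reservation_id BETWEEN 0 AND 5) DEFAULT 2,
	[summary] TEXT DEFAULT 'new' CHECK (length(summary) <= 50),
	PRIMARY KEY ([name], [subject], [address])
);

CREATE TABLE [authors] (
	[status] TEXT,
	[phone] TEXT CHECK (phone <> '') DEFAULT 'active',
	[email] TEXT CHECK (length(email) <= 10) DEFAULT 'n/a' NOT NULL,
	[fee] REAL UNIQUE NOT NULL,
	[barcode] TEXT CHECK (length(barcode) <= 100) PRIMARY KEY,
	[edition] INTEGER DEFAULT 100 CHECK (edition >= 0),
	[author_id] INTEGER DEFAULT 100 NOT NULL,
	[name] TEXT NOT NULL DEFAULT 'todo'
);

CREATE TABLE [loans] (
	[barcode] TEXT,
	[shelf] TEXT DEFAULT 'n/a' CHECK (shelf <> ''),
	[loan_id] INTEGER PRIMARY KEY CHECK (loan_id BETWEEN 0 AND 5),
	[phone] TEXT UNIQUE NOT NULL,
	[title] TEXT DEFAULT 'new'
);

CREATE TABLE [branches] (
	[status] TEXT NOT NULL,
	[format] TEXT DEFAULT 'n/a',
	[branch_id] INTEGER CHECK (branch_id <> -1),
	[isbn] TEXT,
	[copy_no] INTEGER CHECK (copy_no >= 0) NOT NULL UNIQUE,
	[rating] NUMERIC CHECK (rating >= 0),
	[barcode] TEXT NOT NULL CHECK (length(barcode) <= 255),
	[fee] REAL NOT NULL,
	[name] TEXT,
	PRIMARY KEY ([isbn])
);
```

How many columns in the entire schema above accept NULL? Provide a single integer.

13

reservations: 3 nullable (edition, reservation_id, summary — PK (name, subject, address) and explicit NOT NULL columns excluded).
authors: 3 nullable (status, phone, edition — PK (barcode) and explicit NOT NULL columns excluded).
loans: 3 nullable (barcode, shelf, title — PK (loan_id) and explicit NOT NULL columns excluded).
branches: 4 nullable (format, branch_id, rating, name — PK (isbn) and explicit NOT NULL columns excluded).
Total: 3 + 3 + 3 + 4 = 13.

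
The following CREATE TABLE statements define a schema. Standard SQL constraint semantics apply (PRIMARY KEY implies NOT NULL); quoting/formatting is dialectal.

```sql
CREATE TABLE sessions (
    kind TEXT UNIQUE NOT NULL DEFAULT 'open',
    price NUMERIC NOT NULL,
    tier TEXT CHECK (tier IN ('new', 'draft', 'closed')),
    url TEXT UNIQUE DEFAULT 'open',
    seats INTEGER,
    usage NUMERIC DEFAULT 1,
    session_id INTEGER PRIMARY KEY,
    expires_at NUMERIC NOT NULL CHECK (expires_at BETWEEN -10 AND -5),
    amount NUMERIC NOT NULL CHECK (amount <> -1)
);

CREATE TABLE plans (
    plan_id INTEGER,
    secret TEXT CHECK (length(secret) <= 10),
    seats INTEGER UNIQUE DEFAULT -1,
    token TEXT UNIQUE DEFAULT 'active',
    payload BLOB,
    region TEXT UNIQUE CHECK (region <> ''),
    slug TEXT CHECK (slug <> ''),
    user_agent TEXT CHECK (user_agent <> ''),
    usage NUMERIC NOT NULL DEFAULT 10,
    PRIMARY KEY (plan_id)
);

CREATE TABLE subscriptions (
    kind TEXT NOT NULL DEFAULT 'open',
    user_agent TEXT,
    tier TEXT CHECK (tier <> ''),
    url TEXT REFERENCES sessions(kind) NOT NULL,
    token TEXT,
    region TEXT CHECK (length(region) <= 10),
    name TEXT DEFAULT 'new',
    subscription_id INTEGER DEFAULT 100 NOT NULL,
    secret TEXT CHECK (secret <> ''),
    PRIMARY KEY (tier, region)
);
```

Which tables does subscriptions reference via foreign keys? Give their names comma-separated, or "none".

- url REFERENCES sessions(kind).

sessions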